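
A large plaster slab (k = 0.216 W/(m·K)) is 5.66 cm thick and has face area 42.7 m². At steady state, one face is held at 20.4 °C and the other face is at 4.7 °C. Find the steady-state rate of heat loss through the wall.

Q = 2560 W

Q = kA·ΔT/L = 0.216 × 42.7 × |20.4 °C − 4.7 °C| / 0.0566 = 2560 W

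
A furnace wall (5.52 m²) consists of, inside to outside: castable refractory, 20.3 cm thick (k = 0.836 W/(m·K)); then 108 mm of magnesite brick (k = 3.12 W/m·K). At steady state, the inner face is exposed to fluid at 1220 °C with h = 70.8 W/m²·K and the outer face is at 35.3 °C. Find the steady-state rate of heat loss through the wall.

Resistance network (inner→outer):
  R_conv,in = 1/(hA) = 1/(70.8·5.52) = 0.002559 K/W
  R_castable refractory = L/(kA) = 0.203/(0.836·5.52) = 0.04399 K/W
  R_magnesite brick = L/(kA) = 0.108/(3.12·5.52) = 0.006271 K/W
ΣR = 0.002559 + 0.04399 + 0.006271 = 0.05282 K/W
Q = ΔT/ΣR = (1220 °C − 35.3 °C)/0.05282 = 22400 W

Q = 22400 W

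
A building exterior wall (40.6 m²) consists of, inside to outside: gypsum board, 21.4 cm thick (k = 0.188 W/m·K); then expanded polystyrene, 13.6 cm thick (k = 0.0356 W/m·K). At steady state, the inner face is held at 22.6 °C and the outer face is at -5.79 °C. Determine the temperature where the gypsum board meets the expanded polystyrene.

T = 16.1 °C

Series thermal resistances, inner to outer:
  R_gypsum board = L/(kA) = 0.214/(0.188·40.6) = 0.02804 K/W
  R_expanded polystyrene = L/(kA) = 0.136/(0.0356·40.6) = 0.09409 K/W
ΣR = 0.02804 + 0.09409 = 0.1221 K/W
Q = ΔT/ΣR = (22.6 °C − -5.79 °C)/0.1221 = 232.5 W
From the inner boundary to the gypsum board/expanded polystyrene interface, ΣR_partial = 0.02804 K/W.
T_interface = T_in − Q·ΣR_partial = 22.6 °C − (232.5)(0.02804) = 16.1 °C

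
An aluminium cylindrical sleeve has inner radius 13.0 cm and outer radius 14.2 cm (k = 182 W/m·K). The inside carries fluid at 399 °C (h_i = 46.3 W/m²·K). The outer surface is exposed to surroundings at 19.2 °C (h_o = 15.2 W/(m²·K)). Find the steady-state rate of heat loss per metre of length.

Q' = 3.79 kW/m

Resistance network (inner→outer):
  R'_conv,in = 1/(2πr h) = 1/(2π·0.130·46.3) = 0.02644 m·K/W
  R'_aluminium = ln(0.142/0.130)/(2πk) = 0.08829/(2π·182) = 7.721×10^-5 m·K/W
  R'_conv,out = 1/(2πr h) = 1/(2π·0.142·15.2) = 0.07374 m·K/W
ΣR = 0.02644 + 7.721×10^-5 + 0.07374 = 0.1003 m·K/W
Q' = ΔT/ΣR = (399 °C − 19.2 °C)/0.1003 = 3790 W/m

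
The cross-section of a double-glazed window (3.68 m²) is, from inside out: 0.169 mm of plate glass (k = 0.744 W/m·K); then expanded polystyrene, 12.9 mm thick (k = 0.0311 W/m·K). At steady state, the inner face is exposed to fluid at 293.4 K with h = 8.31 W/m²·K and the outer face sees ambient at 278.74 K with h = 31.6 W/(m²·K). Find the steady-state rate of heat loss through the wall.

Q = 95.1 W

Treat each layer as a resistance in series:
  R_conv,in = 1/(hA) = 1/(8.31·3.68) = 0.03270 K/W
  R_plate glass = L/(kA) = 1.69×10^-4/(0.744·3.68) = 6.173×10^-5 K/W
  R_expanded polystyrene = L/(kA) = 0.0129/(0.0311·3.68) = 0.1127 K/W
  R_conv,out = 1/(hA) = 1/(31.6·3.68) = 0.008599 K/W
ΣR = 0.03270 + 6.173×10^-5 + 0.1127 + 0.008599 = 0.1541 K/W
Q = ΔT/ΣR = (293.4 K − 278.74 K)/0.1541 = 95.1 W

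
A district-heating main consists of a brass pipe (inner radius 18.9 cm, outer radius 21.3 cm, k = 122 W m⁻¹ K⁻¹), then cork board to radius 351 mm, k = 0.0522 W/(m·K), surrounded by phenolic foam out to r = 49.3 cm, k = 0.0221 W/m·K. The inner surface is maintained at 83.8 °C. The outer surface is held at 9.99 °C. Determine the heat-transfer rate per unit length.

Series thermal resistances, inner to outer:
  R'_brass = ln(0.213/0.189)/(2πk) = 0.1195/(2π·122) = 1.560×10^-4 m·K/W
  R'_cork board = ln(0.351/0.213)/(2πk) = 0.4995/(2π·0.0522) = 1.523 m·K/W
  R'_phenolic foam = ln(0.493/0.351)/(2πk) = 0.3397/(2π·0.0221) = 2.447 m·K/W
ΣR = 1.560×10^-4 + 1.523 + 2.447 = 3.970 m·K/W
Q' = ΔT/ΣR = (83.8 °C − 9.99 °C)/3.970 = 18.6 W/m

Q' = 18.6 W/m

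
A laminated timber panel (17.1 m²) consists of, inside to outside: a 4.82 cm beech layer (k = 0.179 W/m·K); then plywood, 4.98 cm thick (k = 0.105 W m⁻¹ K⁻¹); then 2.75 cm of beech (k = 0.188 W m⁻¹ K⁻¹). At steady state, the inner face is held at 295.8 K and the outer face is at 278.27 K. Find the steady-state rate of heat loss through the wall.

Resistance network (inner→outer):
  R_beech = L/(kA) = 0.0482/(0.179·17.1) = 0.01575 K/W
  R_plywood = L/(kA) = 0.0498/(0.105·17.1) = 0.02774 K/W
  R_beech = L/(kA) = 0.0275/(0.188·17.1) = 0.008554 K/W
ΣR = 0.01575 + 0.02774 + 0.008554 = 0.05204 K/W
Q = ΔT/ΣR = (295.8 K − 278.27 K)/0.05204 = 337 W

Q = 337 W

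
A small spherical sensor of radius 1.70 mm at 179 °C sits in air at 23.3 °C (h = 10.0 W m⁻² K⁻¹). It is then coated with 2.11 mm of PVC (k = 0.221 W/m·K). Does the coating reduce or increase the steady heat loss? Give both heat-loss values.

increases: 0.0565 → 0.234 W

Critical radius for a sphere: r_cr = 2k/h = 0.0442 m = 4.42 cm.
Outer radius after coating: r₂ = 0.00170 + 0.00211 = 0.00381 m.
Since r₁ < r_cr and r₂ ≤ r_cr, the coating moves toward the maximum at r_cr — heat loss rises.
Bare: R = 1/(4πr₁²h) = 2754 K/W; Q = 155.7/2754 = 0.0565 W.
Coated: R = R_cond + R_conv = 665.5 K/W; Q = 155.7/665.5 = 0.234 W.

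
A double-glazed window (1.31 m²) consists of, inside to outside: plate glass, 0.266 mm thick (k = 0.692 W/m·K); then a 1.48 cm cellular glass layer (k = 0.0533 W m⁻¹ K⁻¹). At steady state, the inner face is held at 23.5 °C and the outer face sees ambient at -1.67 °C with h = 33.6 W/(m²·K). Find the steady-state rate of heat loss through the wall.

Q = 107 W

Series thermal resistances, inner to outer:
  R_plate glass = L/(kA) = 2.66×10^-4/(0.692·1.31) = 2.934×10^-4 K/W
  R_cellular glass = L/(kA) = 0.0148/(0.0533·1.31) = 0.2120 K/W
  R_conv,out = 1/(hA) = 1/(33.6·1.31) = 0.02272 K/W
ΣR = 2.934×10^-4 + 0.2120 + 0.02272 = 0.2350 K/W
Q = ΔT/ΣR = (23.5 °C − -1.67 °C)/0.2350 = 107 W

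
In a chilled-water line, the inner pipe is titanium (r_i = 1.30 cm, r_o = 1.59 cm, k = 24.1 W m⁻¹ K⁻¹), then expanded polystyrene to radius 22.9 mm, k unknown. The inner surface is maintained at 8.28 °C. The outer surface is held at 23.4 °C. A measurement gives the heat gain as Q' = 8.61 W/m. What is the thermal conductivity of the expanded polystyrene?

k = 0.0331 W/m·K

ΣR = ΔT/Q' = |8.28 − 23.4|/8.61 = 1.756 m·K/W
Known resistances:
  R'_titanium = ln(0.0159/0.0130)/(2πk) = 0.2014/(2π·24.1) = 0.001330 m·K/W
R_expanded polystyrene = ΣR − ΣR_known = 1.756 − 0.001330 = 1.755 m·K/W
ln(r₂/r₁)/(2πk) = 1.755 ⇒ k = 0.3648/(2π·1.755) = 0.0331 W/m·K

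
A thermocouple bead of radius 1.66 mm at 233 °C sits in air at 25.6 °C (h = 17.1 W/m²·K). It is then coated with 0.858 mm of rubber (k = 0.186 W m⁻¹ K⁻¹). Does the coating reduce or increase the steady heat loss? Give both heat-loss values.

increases: 0.123 → 0.252 W

Critical radius for a sphere: r_cr = 2k/h = 0.0218 m = 2.18 cm.
Outer radius after coating: r₂ = 0.00166 + 8.58×10^-4 = 0.002518 m.
Since r₁ < r_cr and r₂ ≤ r_cr, the coating moves toward the maximum at r_cr — heat loss rises.
Bare: R = 1/(4πr₁²h) = 1689 K/W; Q = 207.4/1689 = 0.123 W.
Coated: R = R_cond + R_conv = 821.8 K/W; Q = 207.4/821.8 = 0.252 W.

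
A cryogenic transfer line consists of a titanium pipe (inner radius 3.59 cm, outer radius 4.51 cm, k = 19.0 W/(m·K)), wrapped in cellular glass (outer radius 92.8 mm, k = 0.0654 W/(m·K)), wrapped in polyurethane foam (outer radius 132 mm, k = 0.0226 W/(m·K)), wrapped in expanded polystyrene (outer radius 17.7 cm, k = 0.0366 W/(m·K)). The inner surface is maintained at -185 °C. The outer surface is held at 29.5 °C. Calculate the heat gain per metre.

Resistance network (inner→outer):
  R'_titanium = ln(0.0451/0.0359)/(2πk) = 0.2281/(2π·19.0) = 0.001911 m·K/W
  R'_cellular glass = ln(0.0928/0.0451)/(2πk) = 0.7216/(2π·0.0654) = 1.756 m·K/W
  R'_polyurethane foam = ln(0.132/0.0928)/(2πk) = 0.3524/(2π·0.0226) = 2.481 m·K/W
  R'_expanded polystyrene = ln(0.177/0.132)/(2πk) = 0.2933/(2π·0.0366) = 1.276 m·K/W
ΣR = 0.001911 + 1.756 + 2.481 + 1.276 = 5.515 m·K/W
Q' = ΔT/ΣR = (-185 °C − 29.5 °C)/5.515 = -38.9 W/m
(Negative Q' ⇒ heat flows inward; heat gain = 38.9 W/m.)

Q' = 38.9 W/m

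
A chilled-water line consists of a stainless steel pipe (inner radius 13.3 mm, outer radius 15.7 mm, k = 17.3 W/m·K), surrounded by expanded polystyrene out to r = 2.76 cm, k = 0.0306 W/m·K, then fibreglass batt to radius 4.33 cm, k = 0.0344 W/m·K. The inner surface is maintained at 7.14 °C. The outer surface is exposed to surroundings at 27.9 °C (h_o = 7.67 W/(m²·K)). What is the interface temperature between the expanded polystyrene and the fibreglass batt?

T = 18.2 °C

Series thermal resistances, inner to outer:
  R'_stainless steel = ln(0.0157/0.0133)/(2πk) = 0.1659/(2π·17.3) = 0.001526 m·K/W
  R'_expanded polystyrene = ln(0.0276/0.0157)/(2πk) = 0.5642/(2π·0.0306) = 2.934 m·K/W
  R'_fibreglass batt = ln(0.0433/0.0276)/(2πk) = 0.4503/(2π·0.0344) = 2.084 m·K/W
  R'_conv,out = 1/(2πr h) = 1/(2π·0.0433·7.67) = 0.4792 m·K/W
ΣR = 0.001526 + 2.934 + 2.084 + 0.4792 = 5.499 m·K/W
Q' = ΔT/ΣR = (7.14 °C − 27.9 °C)/5.499 = -3.775 W/m
From the inner boundary to the expanded polystyrene/fibreglass batt interface, ΣR_partial = 2.936 m·K/W.
T_interface = T_in − Q'·ΣR_partial = 7.14 °C − (-3.775)(2.936) = 18.2 °C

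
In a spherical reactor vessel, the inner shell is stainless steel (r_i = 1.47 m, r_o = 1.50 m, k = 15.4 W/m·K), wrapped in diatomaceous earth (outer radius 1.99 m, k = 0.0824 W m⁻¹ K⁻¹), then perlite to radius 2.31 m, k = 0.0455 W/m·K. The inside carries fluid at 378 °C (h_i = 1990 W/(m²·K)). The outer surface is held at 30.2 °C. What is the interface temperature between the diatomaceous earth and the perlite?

Resistance network (inner→outer):
  R_conv,in = 1/(4πr²h) = 1/(4π·1.47²·1990) = 1.851×10^-5 K/W
  R_stainless steel = (1/1.47 − 1/1.50)/(4πk) = 0.01361/(4π·15.4) = 7.030×10^-5 K/W
  R_diatomaceous earth = (1/1.50 − 1/1.99)/(4πk) = 0.1642/(4π·0.0824) = 0.1585 K/W
  R_perlite = (1/1.99 − 1/2.31)/(4πk) = 0.06961/(4π·0.0455) = 0.1217 K/W
ΣR = 1.851×10^-5 + 7.030×10^-5 + 0.1585 + 0.1217 = 0.2803 K/W
Q = ΔT/ΣR = (378 °C − 30.2 °C)/0.2803 = 1241 W
From the inner boundary to the diatomaceous earth/perlite interface, ΣR_partial = 0.1586 K/W.
T_interface = T_in − Q·ΣR_partial = 378 °C − (1241)(0.1586) = 181 °C

T = 181 °C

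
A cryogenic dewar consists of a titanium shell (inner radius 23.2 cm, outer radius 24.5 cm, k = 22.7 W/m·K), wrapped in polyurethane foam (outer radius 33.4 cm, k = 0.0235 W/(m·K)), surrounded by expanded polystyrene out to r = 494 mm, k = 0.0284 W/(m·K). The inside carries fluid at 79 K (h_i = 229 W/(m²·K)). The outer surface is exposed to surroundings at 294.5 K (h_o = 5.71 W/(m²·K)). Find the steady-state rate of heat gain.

Q = 33.3 W

Series thermal resistances, inner to outer:
  R_conv,in = 1/(4πr²h) = 1/(4π·0.232²·229) = 0.006456 K/W
  R_titanium = (1/0.232 − 1/0.245)/(4πk) = 0.2287/(4π·22.7) = 8.018×10^-4 K/W
  R_polyurethane foam = (1/0.245 − 1/0.334)/(4πk) = 1.088/(4π·0.0235) = 3.683 K/W
  R_expanded polystyrene = (1/0.334 − 1/0.494)/(4πk) = 0.9697/(4π·0.0284) = 2.717 K/W
  R_conv,out = 1/(4πr²h) = 1/(4π·0.494²·5.71) = 0.05711 K/W
ΣR = 0.006456 + 8.018×10^-4 + 3.683 + 2.717 + 0.05711 = 6.464 K/W
Q = ΔT/ΣR = (79 K − 294.5 K)/6.464 = -33.3 W
(Negative Q ⇒ heat flows inward; heat gain = 33.3 W.)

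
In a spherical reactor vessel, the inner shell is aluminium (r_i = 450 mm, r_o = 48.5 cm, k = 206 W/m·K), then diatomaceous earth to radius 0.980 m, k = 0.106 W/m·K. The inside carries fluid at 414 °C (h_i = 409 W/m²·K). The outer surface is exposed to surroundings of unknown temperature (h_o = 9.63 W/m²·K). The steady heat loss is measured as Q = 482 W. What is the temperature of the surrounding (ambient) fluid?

T_out = 32.5 °C

Series resistances:
  R_conv,in = 1/(4πr²h) = 1/(4π·0.450²·409) = 9.608×10^-4 K/W
  R_aluminium = (1/0.450 − 1/0.485)/(4πk) = 0.1604/(4π·206) = 6.195×10^-5 K/W
  R_diatomaceous earth = (1/0.485 − 1/0.980)/(4πk) = 1.041/(4π·0.106) = 0.7818 K/W
  R_conv,out = 1/(4πr²h) = 1/(4π·0.980²·9.63) = 0.008604 K/W
ΣR = 0.7915 K/W
ΔT = Q·ΣR = 482 × 0.7915 = 381.5 K
Heat flows outward, so T_out = T_in − ΔT = 414 − 381.5 = 32.5 °C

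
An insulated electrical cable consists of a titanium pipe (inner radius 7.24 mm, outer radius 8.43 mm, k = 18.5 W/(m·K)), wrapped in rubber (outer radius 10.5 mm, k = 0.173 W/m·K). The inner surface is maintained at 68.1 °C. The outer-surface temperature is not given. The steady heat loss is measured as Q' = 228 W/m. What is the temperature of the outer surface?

Sum the resistances:
  R'_titanium = ln(0.00843/0.00724)/(2πk) = 0.1522/(2π·18.5) = 0.001309 m·K/W
  R'_rubber = ln(0.0105/0.00843)/(2πk) = 0.2196/(2π·0.173) = 0.2020 m·K/W
ΣR = 0.2033 m·K/W
ΔT = Q'·ΣR = 228 × 0.2033 = 46.35 K
Heat flows outward, so T_out = T_in − ΔT = 68.1 − 46.35 = 21.7 °C

T_out = 21.7 °C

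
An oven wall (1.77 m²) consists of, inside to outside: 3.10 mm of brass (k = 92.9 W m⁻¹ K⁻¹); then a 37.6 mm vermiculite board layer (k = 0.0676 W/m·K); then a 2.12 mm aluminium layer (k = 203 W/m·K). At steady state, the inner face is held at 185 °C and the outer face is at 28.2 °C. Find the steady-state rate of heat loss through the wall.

Q = 499 W

Treat each layer as a resistance in series:
  R_brass = L/(kA) = 0.00310/(92.9·1.77) = 1.885×10^-5 K/W
  R_vermiculite board = L/(kA) = 0.0376/(0.0676·1.77) = 0.3142 K/W
  R_aluminium = L/(kA) = 0.00212/(203·1.77) = 5.900×10^-6 K/W
ΣR = 1.885×10^-5 + 0.3142 + 5.900×10^-6 = 0.3142 K/W
Q = ΔT/ΣR = (185 °C − 28.2 °C)/0.3142 = 499 W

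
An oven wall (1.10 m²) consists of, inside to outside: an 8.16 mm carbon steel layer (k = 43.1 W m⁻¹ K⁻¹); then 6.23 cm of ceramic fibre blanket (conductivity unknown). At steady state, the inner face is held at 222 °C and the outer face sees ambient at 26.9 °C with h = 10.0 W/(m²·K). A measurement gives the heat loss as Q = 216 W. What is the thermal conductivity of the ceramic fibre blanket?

ΣR = ΔT/Q = |222 − 26.9|/216 = 0.9032 K/W
Known resistances:
  R_carbon steel = L/(kA) = 0.00816/(43.1·1.10) = 1.721×10^-4 K/W
  R_conv,out = 1/(hA) = 1/(10.0·1.10) = 0.09091 K/W
R_ceramic fibre blanket = ΣR − ΣR_known = 0.9032 − 0.09108 = 0.8121 K/W
L/(kA) = 0.8121 ⇒ k = 0.0623/(0.8121·1.10) = 0.0697 W/m·K

k = 0.0697 W/m·K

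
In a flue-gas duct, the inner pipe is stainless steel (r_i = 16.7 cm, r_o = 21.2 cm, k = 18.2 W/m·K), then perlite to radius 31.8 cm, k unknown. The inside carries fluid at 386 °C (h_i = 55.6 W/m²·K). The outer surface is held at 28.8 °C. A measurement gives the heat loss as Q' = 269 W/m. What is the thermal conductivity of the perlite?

ΣR = ΔT/Q' = |386 − 28.8|/269 = 1.328 m·K/W
Known resistances:
  R'_conv,in = 1/(2πr h) = 1/(2π·0.167·55.6) = 0.01714 m·K/W
  R'_stainless steel = ln(0.212/0.167)/(2πk) = 0.2386/(2π·18.2) = 0.002086 m·K/W
R_perlite = ΣR − ΣR_known = 1.328 − 0.01923 = 1.309 m·K/W
ln(r₂/r₁)/(2πk) = 1.309 ⇒ k = 0.4055/(2π·1.309) = 0.0493 W/m·K

k = 0.0493 W/m·K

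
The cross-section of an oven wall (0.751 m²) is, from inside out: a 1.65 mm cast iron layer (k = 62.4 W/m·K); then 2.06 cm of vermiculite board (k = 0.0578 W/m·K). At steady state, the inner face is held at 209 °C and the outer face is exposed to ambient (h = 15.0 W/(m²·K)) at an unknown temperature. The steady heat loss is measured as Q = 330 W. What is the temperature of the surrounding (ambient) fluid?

Series resistances:
  R_cast iron = L/(kA) = 0.00165/(62.4·0.751) = 3.521×10^-5 K/W
  R_vermiculite board = L/(kA) = 0.0206/(0.0578·0.751) = 0.4746 K/W
  R_conv,out = 1/(hA) = 1/(15.0·0.751) = 0.08877 K/W
ΣR = 0.5634 K/W
ΔT = Q·ΣR = 330 × 0.5634 = 185.9 K
Heat flows outward, so T_out = T_in − ΔT = 209 − 185.9 = 23.1 °C

T_out = 23.1 °C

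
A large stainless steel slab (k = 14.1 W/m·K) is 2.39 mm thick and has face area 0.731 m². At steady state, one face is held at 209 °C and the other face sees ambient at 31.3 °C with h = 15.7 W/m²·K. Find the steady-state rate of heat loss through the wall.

Treat each layer as a resistance in series:
  R_stainless steel = L/(kA) = 0.00239/(14.1·0.731) = 2.319×10^-4 K/W
  R_conv,out = 1/(hA) = 1/(15.7·0.731) = 0.08713 K/W
ΣR = 2.319×10^-4 + 0.08713 = 0.08736 K/W
Q = ΔT/ΣR = (209 °C − 31.3 °C)/0.08736 = 2030 W

Q = 2.03 kW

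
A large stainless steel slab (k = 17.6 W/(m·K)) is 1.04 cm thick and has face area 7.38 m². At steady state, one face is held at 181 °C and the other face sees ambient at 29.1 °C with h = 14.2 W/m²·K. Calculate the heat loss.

Series thermal resistances, inner to outer:
  R_stainless steel = L/(kA) = 0.0104/(17.6·7.38) = 8.007×10^-5 K/W
  R_conv,out = 1/(hA) = 1/(14.2·7.38) = 0.009542 K/W
ΣR = 8.007×10^-5 + 0.009542 = 0.009622 K/W
Q = ΔT/ΣR = (181 °C − 29.1 °C)/0.009622 = 15800 W

Q = 15.8 kW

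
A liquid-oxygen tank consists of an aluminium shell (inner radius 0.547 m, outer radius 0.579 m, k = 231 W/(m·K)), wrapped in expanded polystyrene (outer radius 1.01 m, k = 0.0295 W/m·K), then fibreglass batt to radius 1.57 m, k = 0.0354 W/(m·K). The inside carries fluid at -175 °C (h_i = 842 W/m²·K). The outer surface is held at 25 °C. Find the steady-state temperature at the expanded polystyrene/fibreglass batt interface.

Treat each layer as a resistance in series:
  R_conv,in = 1/(4πr²h) = 1/(4π·0.547²·842) = 3.159×10^-4 K/W
  R_aluminium = (1/0.547 − 1/0.579)/(4πk) = 0.1010/(4π·231) = 3.481×10^-5 K/W
  R_expanded polystyrene = (1/0.579 − 1/1.01)/(4πk) = 0.7370/(4π·0.0295) = 1.988 K/W
  R_fibreglass batt = (1/1.01 − 1/1.57)/(4πk) = 0.3532/(4π·0.0354) = 0.7939 K/W
ΣR = 3.159×10^-4 + 3.481×10^-5 + 1.988 + 0.7939 = 2.782 K/W
Q = ΔT/ΣR = (-175 °C − 25 °C)/2.782 = -71.89 W
From the inner boundary to the expanded polystyrene/fibreglass batt interface, ΣR_partial = 1.988 K/W.
T_interface = T_in − Q·ΣR_partial = -175 °C − (-71.89)(1.988) = -32.1 °C

T = -32.1 °C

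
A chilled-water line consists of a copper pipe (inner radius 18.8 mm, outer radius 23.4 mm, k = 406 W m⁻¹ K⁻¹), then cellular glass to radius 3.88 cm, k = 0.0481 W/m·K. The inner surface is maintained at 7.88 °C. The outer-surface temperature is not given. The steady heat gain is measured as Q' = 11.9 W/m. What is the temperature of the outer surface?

T_out = 27.8 °C

Sum the resistances:
  R'_copper = ln(0.0234/0.0188)/(2πk) = 0.2189/(2π·406) = 8.580×10^-5 m·K/W
  R'_cellular glass = ln(0.0388/0.0234)/(2πk) = 0.5057/(2π·0.0481) = 1.673 m·K/W
ΣR = 1.673 m·K/W
ΔT = Q'·ΣR = 11.9 × 1.673 = 19.91 K
Heat flows inward, so T_out = T_in + ΔT = 7.88 + 19.91 = 27.8 °C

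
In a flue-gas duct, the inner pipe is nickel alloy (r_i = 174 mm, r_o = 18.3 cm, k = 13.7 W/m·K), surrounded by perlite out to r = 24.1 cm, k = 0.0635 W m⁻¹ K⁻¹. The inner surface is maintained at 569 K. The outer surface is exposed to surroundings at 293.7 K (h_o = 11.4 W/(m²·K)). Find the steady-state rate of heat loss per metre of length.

Resistance network (inner→outer):
  R'_nickel alloy = ln(0.183/0.174)/(2πk) = 0.05043/(2π·13.7) = 5.859×10^-4 m·K/W
  R'_perlite = ln(0.241/0.183)/(2πk) = 0.2753/(2π·0.0635) = 0.6900 m·K/W
  R'_conv,out = 1/(2πr h) = 1/(2π·0.241·11.4) = 0.05793 m·K/W
ΣR = 5.859×10^-4 + 0.6900 + 0.05793 = 0.7485 m·K/W
Q' = ΔT/ΣR = (569 K − 293.7 K)/0.7485 = 368 W/m

Q' = 368 W/m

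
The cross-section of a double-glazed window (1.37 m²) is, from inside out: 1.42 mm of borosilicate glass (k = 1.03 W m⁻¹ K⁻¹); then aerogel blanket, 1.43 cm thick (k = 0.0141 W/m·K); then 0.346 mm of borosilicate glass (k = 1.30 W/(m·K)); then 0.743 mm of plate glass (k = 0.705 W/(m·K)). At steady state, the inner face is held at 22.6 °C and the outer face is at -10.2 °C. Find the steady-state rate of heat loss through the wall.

Q = 44.2 W

Resistance network (inner→outer):
  R_borosilicate glass = L/(kA) = 0.00142/(1.03·1.37) = 0.001006 K/W
  R_aerogel blanket = L/(kA) = 0.0143/(0.0141·1.37) = 0.7403 K/W
  R_borosilicate glass = L/(kA) = 3.46×10^-4/(1.30·1.37) = 1.943×10^-4 K/W
  R_plate glass = L/(kA) = 7.43×10^-4/(0.705·1.37) = 7.693×10^-4 K/W
ΣR = 0.001006 + 0.7403 + 1.943×10^-4 + 7.693×10^-4 = 0.7423 K/W
Q = ΔT/ΣR = (22.6 °C − -10.2 °C)/0.7423 = 44.2 W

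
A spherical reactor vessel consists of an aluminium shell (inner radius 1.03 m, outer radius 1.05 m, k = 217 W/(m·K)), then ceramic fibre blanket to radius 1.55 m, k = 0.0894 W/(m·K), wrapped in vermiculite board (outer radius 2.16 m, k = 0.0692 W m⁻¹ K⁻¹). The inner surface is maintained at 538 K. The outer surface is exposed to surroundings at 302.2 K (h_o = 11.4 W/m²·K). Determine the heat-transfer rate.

Resistance network (inner→outer):
  R_aluminium = (1/1.03 − 1/1.05)/(4πk) = 0.01849/(4π·217) = 6.782×10^-6 K/W
  R_ceramic fibre blanket = (1/1.05 − 1/1.55)/(4πk) = 0.3072/(4π·0.0894) = 0.2735 K/W
  R_vermiculite board = (1/1.55 − 1/2.16)/(4πk) = 0.1822/(4π·0.0692) = 0.2095 K/W
  R_conv,out = 1/(4πr²h) = 1/(4π·2.16²·11.4) = 0.001496 K/W
ΣR = 6.782×10^-6 + 0.2735 + 0.2095 + 0.001496 = 0.4845 K/W
Q = ΔT/ΣR = (538 K − 302.2 K)/0.4845 = 487 W

Q = 487 W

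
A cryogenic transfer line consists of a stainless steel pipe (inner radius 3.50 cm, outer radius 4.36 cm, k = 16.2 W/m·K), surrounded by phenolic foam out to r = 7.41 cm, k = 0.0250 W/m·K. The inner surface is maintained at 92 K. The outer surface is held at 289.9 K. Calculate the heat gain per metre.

Treat each layer as a resistance in series:
  R'_stainless steel = ln(0.0436/0.0350)/(2πk) = 0.2197/(2π·16.2) = 0.002159 m·K/W
  R'_phenolic foam = ln(0.0741/0.0436)/(2πk) = 0.5304/(2π·0.0250) = 3.376 m·K/W
ΣR = 0.002159 + 3.376 = 3.378 m·K/W
Q' = ΔT/ΣR = (92 K − 289.9 K)/3.378 = -58.6 W/m
(Negative Q' ⇒ heat flows inward; heat gain = 58.6 W/m.)

Q' = 58.6 W/m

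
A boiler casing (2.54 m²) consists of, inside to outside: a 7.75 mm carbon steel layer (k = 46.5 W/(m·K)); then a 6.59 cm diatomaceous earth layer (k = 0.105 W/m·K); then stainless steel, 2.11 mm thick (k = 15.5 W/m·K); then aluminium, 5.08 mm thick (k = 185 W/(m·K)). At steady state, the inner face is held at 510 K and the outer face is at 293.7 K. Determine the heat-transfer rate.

Q = 875 W

Treat each layer as a resistance in series:
  R_carbon steel = L/(kA) = 0.00775/(46.5·2.54) = 6.562×10^-5 K/W
  R_diatomaceous earth = L/(kA) = 0.0659/(0.105·2.54) = 0.2471 K/W
  R_stainless steel = L/(kA) = 0.00211/(15.5·2.54) = 5.359×10^-5 K/W
  R_aluminium = L/(kA) = 0.00508/(185·2.54) = 1.081×10^-5 K/W
ΣR = 6.562×10^-5 + 0.2471 + 5.359×10^-5 + 1.081×10^-5 = 0.2472 K/W
Q = ΔT/ΣR = (510 K − 293.7 K)/0.2472 = 875 W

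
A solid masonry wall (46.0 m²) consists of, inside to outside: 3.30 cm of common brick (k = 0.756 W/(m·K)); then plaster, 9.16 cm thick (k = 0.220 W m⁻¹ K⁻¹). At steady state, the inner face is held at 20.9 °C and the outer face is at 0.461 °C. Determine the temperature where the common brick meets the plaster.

Series thermal resistances, inner to outer:
  R_common brick = L/(kA) = 0.0330/(0.756·46.0) = 9.489×10^-4 K/W
  R_plaster = L/(kA) = 0.0916/(0.220·46.0) = 0.009051 K/W
ΣR = 9.489×10^-4 + 0.009051 = 0.01000 K/W
Q = ΔT/ΣR = (20.9 °C − 0.461 °C)/0.01000 = 2044 W
From the inner boundary to the common brick/plaster interface, ΣR_partial = 9.489×10^-4 K/W.
T_interface = T_in − Q·ΣR_partial = 20.9 °C − (2044)(9.489×10^-4) = 19.0 °C

T = 19.0 °C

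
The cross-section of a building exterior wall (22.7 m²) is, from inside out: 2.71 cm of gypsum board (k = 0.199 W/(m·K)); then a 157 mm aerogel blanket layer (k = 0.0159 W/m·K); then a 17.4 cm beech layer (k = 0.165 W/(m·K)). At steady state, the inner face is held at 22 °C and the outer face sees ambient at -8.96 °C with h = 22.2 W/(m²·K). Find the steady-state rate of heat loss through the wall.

Treat each layer as a resistance in series:
  R_gypsum board = L/(kA) = 0.0271/(0.199·22.7) = 0.005999 K/W
  R_aerogel blanket = L/(kA) = 0.157/(0.0159·22.7) = 0.4350 K/W
  R_beech = L/(kA) = 0.174/(0.165·22.7) = 0.04646 K/W
  R_conv,out = 1/(hA) = 1/(22.2·22.7) = 0.001984 K/W
ΣR = 0.005999 + 0.4350 + 0.04646 + 0.001984 = 0.4894 K/W
Q = ΔT/ΣR = (22 °C − -8.96 °C)/0.4894 = 63.3 W

Q = 63.3 W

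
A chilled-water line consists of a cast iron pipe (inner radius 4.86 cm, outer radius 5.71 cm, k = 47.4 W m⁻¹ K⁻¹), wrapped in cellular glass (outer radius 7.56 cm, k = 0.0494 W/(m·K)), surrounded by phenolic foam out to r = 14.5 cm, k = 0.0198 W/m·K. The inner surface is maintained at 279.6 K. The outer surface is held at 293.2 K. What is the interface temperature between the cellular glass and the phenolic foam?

T = 281.60 K

Series thermal resistances, inner to outer:
  R'_cast iron = ln(0.0571/0.0486)/(2πk) = 0.1612/(2π·47.4) = 5.412×10^-4 m·K/W
  R'_cellular glass = ln(0.0756/0.0571)/(2πk) = 0.2807/(2π·0.0494) = 0.9042 m·K/W
  R'_phenolic foam = ln(0.145/0.0756)/(2πk) = 0.6513/(2π·0.0198) = 5.235 m·K/W
ΣR = 5.412×10^-4 + 0.9042 + 5.235 = 6.140 m·K/W
Q' = ΔT/ΣR = (279.6 K − 293.2 K)/6.140 = -2.215 W/m
From the inner boundary to the cellular glass/phenolic foam interface, ΣR_partial = 0.9047 m·K/W.
T_interface = T_in − Q'·ΣR_partial = 279.6 K − (-2.215)(0.9047) = 281.60 K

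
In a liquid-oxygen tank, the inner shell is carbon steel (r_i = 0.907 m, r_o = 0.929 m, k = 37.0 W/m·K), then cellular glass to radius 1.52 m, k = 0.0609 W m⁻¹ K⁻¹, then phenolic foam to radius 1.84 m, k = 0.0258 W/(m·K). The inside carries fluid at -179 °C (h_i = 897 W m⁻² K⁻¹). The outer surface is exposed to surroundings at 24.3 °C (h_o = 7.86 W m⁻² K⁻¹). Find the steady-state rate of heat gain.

Treat each layer as a resistance in series:
  R_conv,in = 1/(4πr²h) = 1/(4π·0.907²·897) = 1.078×10^-4 K/W
  R_carbon steel = (1/0.907 − 1/0.929)/(4πk) = 0.02611/(4π·37.0) = 5.615×10^-5 K/W
  R_cellular glass = (1/0.929 − 1/1.52)/(4πk) = 0.4185/(4π·0.0609) = 0.5469 K/W
  R_phenolic foam = (1/1.52 − 1/1.84)/(4πk) = 0.1144/(4π·0.0258) = 0.3529 K/W
  R_conv,out = 1/(4πr²h) = 1/(4π·1.84²·7.86) = 0.002990 K/W
ΣR = 1.078×10^-4 + 5.615×10^-5 + 0.5469 + 0.3529 + 0.002990 = 0.9030 K/W
Q = ΔT/ΣR = (-179 °C − 24.3 °C)/0.9030 = -225 W
(Negative Q ⇒ heat flows inward; heat gain = 225 W.)

Q = 225 W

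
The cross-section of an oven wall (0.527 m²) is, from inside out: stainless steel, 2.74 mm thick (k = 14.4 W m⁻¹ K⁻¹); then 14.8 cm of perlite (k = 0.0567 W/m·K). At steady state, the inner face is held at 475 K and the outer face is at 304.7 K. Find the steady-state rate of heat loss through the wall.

Resistance network (inner→outer):
  R_stainless steel = L/(kA) = 0.00274/(14.4·0.527) = 3.611×10^-4 K/W
  R_perlite = L/(kA) = 0.148/(0.0567·0.527) = 4.953 K/W
ΣR = 3.611×10^-4 + 4.953 = 4.953 K/W
Q = ΔT/ΣR = (475 K − 304.7 K)/4.953 = 34.4 W

Q = 34.4 W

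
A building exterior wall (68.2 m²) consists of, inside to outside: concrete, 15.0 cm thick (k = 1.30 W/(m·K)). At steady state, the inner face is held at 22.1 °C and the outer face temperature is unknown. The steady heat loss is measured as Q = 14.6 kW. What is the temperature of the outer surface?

Sum the resistances:
  R_concrete = L/(kA) = 0.150/(1.30·68.2) = 0.001692 K/W
ΣR = 0.001692 K/W
ΔT = Q·ΣR = 14600 × 0.001692 = 24.70 K
Heat flows outward, so T_out = T_in − ΔT = 22.1 − 24.70 = -2.60 °C

T_out = -2.60 °C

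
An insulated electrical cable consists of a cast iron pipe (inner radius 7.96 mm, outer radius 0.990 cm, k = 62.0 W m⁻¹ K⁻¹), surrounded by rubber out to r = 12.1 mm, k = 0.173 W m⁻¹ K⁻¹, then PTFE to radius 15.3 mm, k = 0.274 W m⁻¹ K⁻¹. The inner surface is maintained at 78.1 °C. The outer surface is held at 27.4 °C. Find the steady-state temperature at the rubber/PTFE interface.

T = 48.9 °C

Treat each layer as a resistance in series:
  R'_cast iron = ln(0.00990/0.00796)/(2πk) = 0.2181/(2π·62.0) = 5.599×10^-4 m·K/W
  R'_rubber = ln(0.0121/0.00990)/(2πk) = 0.2007/(2π·0.173) = 0.1846 m·K/W
  R'_PTFE = ln(0.0153/0.0121)/(2πk) = 0.2346/(2π·0.274) = 0.1363 m·K/W
ΣR = 5.599×10^-4 + 0.1846 + 0.1363 = 0.3215 m·K/W
Q' = ΔT/ΣR = (78.1 °C − 27.4 °C)/0.3215 = 157.7 W/m
From the inner boundary to the rubber/PTFE interface, ΣR_partial = 0.1852 m·K/W.
T_interface = T_in − Q'·ΣR_partial = 78.1 °C − (157.7)(0.1852) = 48.9 °C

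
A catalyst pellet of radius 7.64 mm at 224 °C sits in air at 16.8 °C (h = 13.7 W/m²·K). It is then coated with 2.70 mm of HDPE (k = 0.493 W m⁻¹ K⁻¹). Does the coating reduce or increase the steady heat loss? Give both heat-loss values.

increases: 2.08 → 3.46 W

Critical radius for a sphere: r_cr = 2k/h = 0.0720 m = 7.20 cm.
Outer radius after coating: r₂ = 0.00764 + 0.00270 = 0.01034 m.
Since r₁ < r_cr and r₂ ≤ r_cr, the coating moves toward the maximum at r_cr — heat loss rises.
Bare: R = 1/(4πr₁²h) = 99.51 K/W; Q = 207.2/99.51 = 2.08 W.
Coated: R = R_cond + R_conv = 59.85 K/W; Q = 207.2/59.85 = 3.46 W.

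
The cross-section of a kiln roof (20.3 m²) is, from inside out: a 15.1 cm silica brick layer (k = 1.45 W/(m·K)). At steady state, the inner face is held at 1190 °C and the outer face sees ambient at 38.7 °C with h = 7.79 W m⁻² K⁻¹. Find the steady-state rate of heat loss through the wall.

Q = 101 kW

Treat each layer as a resistance in series:
  R_silica brick = L/(kA) = 0.151/(1.45·20.3) = 0.005130 K/W
  R_conv,out = 1/(hA) = 1/(7.79·20.3) = 0.006324 K/W
ΣR = 0.005130 + 0.006324 = 0.01145 K/W
Q = ΔT/ΣR = (1190 °C − 38.7 °C)/0.01145 = 1.01×10^5 W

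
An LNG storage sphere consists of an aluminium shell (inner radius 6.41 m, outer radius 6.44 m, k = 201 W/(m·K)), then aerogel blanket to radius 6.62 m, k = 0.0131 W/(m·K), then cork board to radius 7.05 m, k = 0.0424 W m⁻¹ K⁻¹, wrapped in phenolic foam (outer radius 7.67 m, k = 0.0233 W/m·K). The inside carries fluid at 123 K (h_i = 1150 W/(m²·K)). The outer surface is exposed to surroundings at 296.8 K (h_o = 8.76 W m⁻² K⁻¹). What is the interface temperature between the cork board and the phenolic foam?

Treat each layer as a resistance in series:
  R_conv,in = 1/(4πr²h) = 1/(4π·6.41²·1150) = 1.684×10^-6 K/W
  R_aluminium = (1/6.41 − 1/6.44)/(4πk) = 7.267×10^-4/(4π·201) = 2.877×10^-7 K/W
  R_aerogel blanket = (1/6.44 − 1/6.62)/(4πk) = 0.004222/(4π·0.0131) = 0.02565 K/W
  R_cork board = (1/6.62 − 1/7.05)/(4πk) = 0.009213/(4π·0.0424) = 0.01729 K/W
  R_phenolic foam = (1/7.05 − 1/7.67)/(4πk) = 0.01147/(4π·0.0233) = 0.03916 K/W
  R_conv,out = 1/(4πr²h) = 1/(4π·7.67²·8.76) = 1.544×10^-4 K/W
ΣR = 1.684×10^-6 + 2.877×10^-7 + 0.02565 + 0.01729 + 0.03916 + 1.544×10^-4 = 0.08226 K/W
Q = ΔT/ΣR = (123 K − 296.8 K)/0.08226 = -2113 W
From the inner boundary to the cork board/phenolic foam interface, ΣR_partial = 0.04294 K/W.
T_interface = T_in − Q·ΣR_partial = 123 K − (-2113)(0.04294) = 213.7 K

T = 213.7 K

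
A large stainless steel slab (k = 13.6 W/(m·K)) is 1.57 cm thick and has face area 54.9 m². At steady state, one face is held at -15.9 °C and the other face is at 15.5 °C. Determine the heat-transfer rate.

Q = 1.49×10^6 W

Q = kA·ΔT/L = 13.6 × 54.9 × |-15.9 °C − 15.5 °C| / 0.0157 = 1.49×10^6 W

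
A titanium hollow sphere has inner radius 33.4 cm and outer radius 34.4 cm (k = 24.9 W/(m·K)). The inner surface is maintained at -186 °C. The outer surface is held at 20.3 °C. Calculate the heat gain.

Q = 7.42×10^5 W

Q = 4πk·ΔT/(1/r₁ − 1/r₂) = 4π × 24.9 × 206.3 / (1/0.334 − 1/0.344) = 7.42×10^5 W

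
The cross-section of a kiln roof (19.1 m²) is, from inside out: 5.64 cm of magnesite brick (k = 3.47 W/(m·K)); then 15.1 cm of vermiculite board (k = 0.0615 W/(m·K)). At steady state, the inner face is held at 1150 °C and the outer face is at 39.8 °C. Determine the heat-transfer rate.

Treat each layer as a resistance in series:
  R_magnesite brick = L/(kA) = 0.0564/(3.47·19.1) = 8.510×10^-4 K/W
  R_vermiculite board = L/(kA) = 0.151/(0.0615·19.1) = 0.1285 K/W
ΣR = 8.510×10^-4 + 0.1285 = 0.1294 K/W
Q = ΔT/ΣR = (1150 °C − 39.8 °C)/0.1294 = 8580 W

Q = 8.58 kW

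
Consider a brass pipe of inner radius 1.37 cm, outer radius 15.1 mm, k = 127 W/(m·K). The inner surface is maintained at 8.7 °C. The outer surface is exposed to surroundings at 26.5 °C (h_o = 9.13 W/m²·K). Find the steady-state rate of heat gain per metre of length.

Series thermal resistances, inner to outer:
  R'_brass = ln(0.0151/0.0137)/(2πk) = 0.09730/(2π·127) = 1.219×10^-4 m·K/W
  R'_conv,out = 1/(2πr h) = 1/(2π·0.0151·9.13) = 1.154 m·K/W
ΣR = 1.219×10^-4 + 1.154 = 1.154 m·K/W
Q' = ΔT/ΣR = (8.7 °C − 26.5 °C)/1.154 = -15.4 W/m
(Negative Q' ⇒ heat flows inward; heat gain = 15.4 W/m.)

Q' = 15.4 W/m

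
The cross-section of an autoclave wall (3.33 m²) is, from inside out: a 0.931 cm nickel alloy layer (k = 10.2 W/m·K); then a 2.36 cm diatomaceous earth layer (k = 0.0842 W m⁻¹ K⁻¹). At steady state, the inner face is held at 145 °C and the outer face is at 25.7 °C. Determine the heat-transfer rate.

Q = 1410 W

Resistance network (inner→outer):
  R_nickel alloy = L/(kA) = 0.00931/(10.2·3.33) = 2.741×10^-4 K/W
  R_diatomaceous earth = L/(kA) = 0.0236/(0.0842·3.33) = 0.08417 K/W
ΣR = 2.741×10^-4 + 0.08417 = 0.08444 K/W
Q = ΔT/ΣR = (145 °C − 25.7 °C)/0.08444 = 1410 W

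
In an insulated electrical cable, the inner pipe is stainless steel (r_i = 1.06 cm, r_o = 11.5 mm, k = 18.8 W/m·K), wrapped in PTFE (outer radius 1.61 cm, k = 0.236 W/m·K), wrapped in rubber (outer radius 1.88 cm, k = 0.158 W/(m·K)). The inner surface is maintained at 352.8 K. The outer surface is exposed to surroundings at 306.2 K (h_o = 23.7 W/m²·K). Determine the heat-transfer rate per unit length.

Q' = 62.9 W/m

Series thermal resistances, inner to outer:
  R'_stainless steel = ln(0.0115/0.0106)/(2πk) = 0.08149/(2π·18.8) = 6.899×10^-4 m·K/W
  R'_PTFE = ln(0.0161/0.0115)/(2πk) = 0.3365/(2π·0.236) = 0.2269 m·K/W
  R'_rubber = ln(0.0188/0.0161)/(2πk) = 0.1550/(2π·0.158) = 0.1562 m·K/W
  R'_conv,out = 1/(2πr h) = 1/(2π·0.0188·23.7) = 0.3572 m·K/W
ΣR = 6.899×10^-4 + 0.2269 + 0.1562 + 0.3572 = 0.7410 m·K/W
Q' = ΔT/ΣR = (352.8 K − 306.2 K)/0.7410 = 62.9 W/m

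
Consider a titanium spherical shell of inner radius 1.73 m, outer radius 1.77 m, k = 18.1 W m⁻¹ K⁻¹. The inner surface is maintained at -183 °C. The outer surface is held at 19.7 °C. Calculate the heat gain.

Q = 3.53×10^6 W

Q = 4πk·ΔT/(1/r₁ − 1/r₂) = 4π × 18.1 × 202.7 / (1/1.73 − 1/1.77) = 3.53×10^6 W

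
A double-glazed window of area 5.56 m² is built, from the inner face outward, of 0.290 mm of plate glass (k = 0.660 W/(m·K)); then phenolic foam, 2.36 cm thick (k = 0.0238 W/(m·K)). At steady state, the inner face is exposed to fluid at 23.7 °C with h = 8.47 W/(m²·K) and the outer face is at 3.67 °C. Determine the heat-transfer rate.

Series thermal resistances, inner to outer:
  R_conv,in = 1/(hA) = 1/(8.47·5.56) = 0.02123 K/W
  R_plate glass = L/(kA) = 2.90×10^-4/(0.660·5.56) = 7.903×10^-5 K/W
  R_phenolic foam = L/(kA) = 0.0236/(0.0238·5.56) = 0.1783 K/W
ΣR = 0.02123 + 7.903×10^-5 + 0.1783 = 0.1996 K/W
Q = ΔT/ΣR = (23.7 °C − 3.67 °C)/0.1996 = 100 W

Q = 100 W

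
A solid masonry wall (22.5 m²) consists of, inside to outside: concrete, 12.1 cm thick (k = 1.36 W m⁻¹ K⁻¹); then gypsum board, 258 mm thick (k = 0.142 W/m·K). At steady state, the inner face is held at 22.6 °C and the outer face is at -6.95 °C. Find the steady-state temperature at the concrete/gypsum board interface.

Series thermal resistances, inner to outer:
  R_concrete = L/(kA) = 0.121/(1.36·22.5) = 0.003954 K/W
  R_gypsum board = L/(kA) = 0.258/(0.142·22.5) = 0.08075 K/W
ΣR = 0.003954 + 0.08075 = 0.08470 K/W
Q = ΔT/ΣR = (22.6 °C − -6.95 °C)/0.08470 = 348.9 W
From the inner boundary to the concrete/gypsum board interface, ΣR_partial = 0.003954 K/W.
T_interface = T_in − Q·ΣR_partial = 22.6 °C − (348.9)(0.003954) = 21.2 °C

T = 21.2 °C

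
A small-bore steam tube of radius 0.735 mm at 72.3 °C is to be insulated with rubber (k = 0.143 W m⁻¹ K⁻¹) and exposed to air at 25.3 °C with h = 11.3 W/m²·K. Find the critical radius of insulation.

For a cylinder, r_cr = k_ins/h = 0.143/11.3 = 0.0127 m = 1.27 cm

r_cr = 1.27 cm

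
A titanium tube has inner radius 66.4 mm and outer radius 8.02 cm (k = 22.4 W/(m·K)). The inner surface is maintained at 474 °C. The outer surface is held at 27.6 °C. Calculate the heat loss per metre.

Q' = 2πk·ΔT/ln(r₂/r₁) = 2π × 22.4 × 446.4 / ln(0.0802/0.0664) = 3.33×10^5 W/m

Q' = 333 kW/m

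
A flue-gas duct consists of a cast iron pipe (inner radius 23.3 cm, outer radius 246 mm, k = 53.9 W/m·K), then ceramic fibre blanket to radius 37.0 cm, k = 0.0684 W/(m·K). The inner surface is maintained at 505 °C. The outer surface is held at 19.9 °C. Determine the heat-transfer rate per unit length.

Q' = 511 W/m

Treat each layer as a resistance in series:
  R'_cast iron = ln(0.246/0.233)/(2πk) = 0.05429/(2π·53.9) = 1.603×10^-4 m·K/W
  R'_ceramic fibre blanket = ln(0.370/0.246)/(2πk) = 0.4082/(2π·0.0684) = 0.9497 m·K/W
ΣR = 1.603×10^-4 + 0.9497 = 0.9499 m·K/W
Q' = ΔT/ΣR = (505 °C − 19.9 °C)/0.9499 = 511 W/m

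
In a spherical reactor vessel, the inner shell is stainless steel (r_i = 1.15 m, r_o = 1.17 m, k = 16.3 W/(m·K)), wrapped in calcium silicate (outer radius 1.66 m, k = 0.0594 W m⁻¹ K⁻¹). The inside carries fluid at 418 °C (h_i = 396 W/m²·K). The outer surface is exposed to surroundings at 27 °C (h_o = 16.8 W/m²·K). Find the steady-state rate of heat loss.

Q = 1150 W

Treat each layer as a resistance in series:
  R_conv,in = 1/(4πr²h) = 1/(4π·1.15²·396) = 1.519×10^-4 K/W
  R_stainless steel = (1/1.15 − 1/1.17)/(4πk) = 0.01486/(4π·16.3) = 7.257×10^-5 K/W
  R_calcium silicate = (1/1.17 − 1/1.66)/(4πk) = 0.2523/(4π·0.0594) = 0.3380 K/W
  R_conv,out = 1/(4πr²h) = 1/(4π·1.66²·16.8) = 0.001719 K/W
ΣR = 1.519×10^-4 + 7.257×10^-5 + 0.3380 + 0.001719 = 0.3399 K/W
Q = ΔT/ΣR = (418 °C − 27 °C)/0.3399 = 1150 W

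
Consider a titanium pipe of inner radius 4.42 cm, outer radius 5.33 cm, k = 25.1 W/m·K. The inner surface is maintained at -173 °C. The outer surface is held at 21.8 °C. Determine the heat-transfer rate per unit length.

Q' = 2πk·ΔT/ln(r₂/r₁) = 2π × 25.1 × 194.8 / ln(0.0533/0.0442) = 1.64×10^5 W/m

Q' = 164 kW/m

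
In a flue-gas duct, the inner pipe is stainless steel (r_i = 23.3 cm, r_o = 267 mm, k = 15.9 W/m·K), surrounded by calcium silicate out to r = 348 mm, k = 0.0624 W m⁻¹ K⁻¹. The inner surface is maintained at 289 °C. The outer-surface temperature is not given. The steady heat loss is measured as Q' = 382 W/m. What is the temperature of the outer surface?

T_out = 30.3 °C

Sum the resistances:
  R'_stainless steel = ln(0.267/0.233)/(2πk) = 0.1362/(2π·15.9) = 0.001363 m·K/W
  R'_calcium silicate = ln(0.348/0.267)/(2πk) = 0.2650/(2π·0.0624) = 0.6758 m·K/W
ΣR = 0.6771 m·K/W
ΔT = Q'·ΣR = 382 × 0.6771 = 258.7 K
Heat flows outward, so T_out = T_in − ΔT = 289 − 258.7 = 30.3 °C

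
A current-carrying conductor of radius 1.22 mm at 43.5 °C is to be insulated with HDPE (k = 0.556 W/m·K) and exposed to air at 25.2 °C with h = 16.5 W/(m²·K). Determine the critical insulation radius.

r_cr = 3.37 cm

For a cylinder, r_cr = k_ins/h = 0.556/16.5 = 0.0337 m = 3.37 cm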